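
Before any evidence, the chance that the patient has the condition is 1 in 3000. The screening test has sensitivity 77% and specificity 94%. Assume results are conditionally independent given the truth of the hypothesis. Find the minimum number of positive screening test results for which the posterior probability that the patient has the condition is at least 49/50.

5

Prior odds = (1/3000)/(2999/3000) = 1/2999.
False-positive rate = 1 − 0.94 = 0.06; likelihood ratio of a positive = 0.77/0.06 = 77/6.
Target odds: 0.98 ÷ 0.02 = 49.
Require (77/6)ⁿ ≥ 49 ÷ (1/2999) = 146951.
(77/6)⁴ = 35153041/1296 falls short of 146951 but (77/6)⁵ ≈348095 reaches it, so n = 5.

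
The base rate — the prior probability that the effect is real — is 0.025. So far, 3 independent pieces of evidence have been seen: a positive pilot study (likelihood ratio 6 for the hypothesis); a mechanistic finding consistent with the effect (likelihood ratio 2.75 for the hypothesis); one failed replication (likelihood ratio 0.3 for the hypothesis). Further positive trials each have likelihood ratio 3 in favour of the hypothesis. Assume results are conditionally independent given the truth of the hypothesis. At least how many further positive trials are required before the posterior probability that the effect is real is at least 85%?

Prior odds = 0.025/0.975 = 1/39.
Combined Bayes factor of the evidence already in hand = 6 × 2.75 × 0.3 = 4.95.
Odds after that evidence = (1/39) × 4.95 = 33/260.
Target odds = 0.85/0.15 = 17/3.
Need 3ⁿ ≥ 17/3 ÷ (33/260) = 4420/99.
3³ = 27 falls short of 4420/99 but 3⁴ = 81 reaches it, so n = 4.

4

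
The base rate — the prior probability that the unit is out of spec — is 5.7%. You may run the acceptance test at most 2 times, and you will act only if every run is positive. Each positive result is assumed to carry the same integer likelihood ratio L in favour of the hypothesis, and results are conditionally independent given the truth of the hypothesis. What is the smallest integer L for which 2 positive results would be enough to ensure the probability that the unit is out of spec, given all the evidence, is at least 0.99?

41

Prior odds = 0.057/0.943 = 57/943.
Target odds = 0.99/0.01 = 99.
Need L² ≥ 99 ÷ (57/943) = 31119/19.
40² = 1600 < 31119/19 ≤ 1681 = 41², so L = 41.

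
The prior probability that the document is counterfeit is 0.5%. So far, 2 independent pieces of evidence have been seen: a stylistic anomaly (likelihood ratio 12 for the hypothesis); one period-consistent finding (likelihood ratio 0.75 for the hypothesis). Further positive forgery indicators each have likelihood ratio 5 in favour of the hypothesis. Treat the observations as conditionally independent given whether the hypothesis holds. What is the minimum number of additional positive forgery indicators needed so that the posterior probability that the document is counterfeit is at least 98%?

5

Prior odds = 0.005/0.995 = 1/199.
Combined Bayes factor of the evidence already in hand = 12 × 0.75 = 9.
Odds after that evidence = (1/199) × 9 = 9/199.
Target odds = 0.98/0.02 = 49.
Need 5ⁿ ≥ 49 ÷ (9/199) = 9751/9.
5⁴ = 625 falls short of 9751/9 but 5⁵ = 3125 reaches it, so n = 5.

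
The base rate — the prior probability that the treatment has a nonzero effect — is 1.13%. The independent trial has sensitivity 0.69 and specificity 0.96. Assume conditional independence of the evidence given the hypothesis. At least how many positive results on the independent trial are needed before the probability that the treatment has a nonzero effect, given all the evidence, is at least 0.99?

Prior odds = 0.0113/0.9887 = 113/9887.
False-positive rate = 1 − 0.96 = 0.04; likelihood ratio of a positive = 0.69/0.04 = 17.25.
Target odds: 0.99 ÷ 0.01 = 99.
Need (113/9887) × 17.25ⁿ ≥ 99, i.e. 17.25ⁿ ≥ 978813/113.
17.25³ = 5132.953125 falls short of 978813/113 but 17.25⁴ = 22667121/256 reaches it, so n = 4.

4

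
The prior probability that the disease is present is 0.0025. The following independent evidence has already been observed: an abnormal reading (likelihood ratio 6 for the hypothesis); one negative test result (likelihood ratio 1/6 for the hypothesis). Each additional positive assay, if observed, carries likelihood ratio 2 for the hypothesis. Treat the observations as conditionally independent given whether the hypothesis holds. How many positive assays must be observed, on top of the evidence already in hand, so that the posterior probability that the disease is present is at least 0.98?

15

Prior odds = 0.0025/0.9975 = 1/399.
Combined Bayes factor of the evidence already in hand = 6 × (1/6) = 1.
Odds after that evidence = (1/399) × 1 = 1/399.
Target odds = 0.98/0.02 = 49.
Need 2ⁿ ≥ 49 ÷ (1/399) = 19551.
2¹⁴ = 16384 falls short of 19551 but 2¹⁵ = 32768 reaches it, so n = 15.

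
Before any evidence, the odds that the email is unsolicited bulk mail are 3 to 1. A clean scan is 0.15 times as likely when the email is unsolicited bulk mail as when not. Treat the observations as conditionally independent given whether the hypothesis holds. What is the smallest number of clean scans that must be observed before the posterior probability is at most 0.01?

4

Prior odds = 3.
Likelihood ratio per clean scan = 0.15.
Target posterior odds = 0.01/0.99 = 1/99.
Require 0.15ⁿ ≤ 1/99 ÷ 3 = 1/297.
0.15³ = 0.003375 is still above 1/297 but 0.15⁴ = 81/160000 is at or below it, so n = 4.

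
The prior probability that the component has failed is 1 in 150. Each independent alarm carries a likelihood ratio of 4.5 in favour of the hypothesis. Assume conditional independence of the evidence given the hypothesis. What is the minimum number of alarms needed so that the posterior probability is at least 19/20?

Prior odds = (1/150)/(149/150) = 1/149.
Likelihood ratio per alarm = 4.5.
Target odds: 0.95 ÷ 0.05 = 19.
Need (1/149) × 4.5ⁿ ≥ 19, i.e. 4.5ⁿ ≥ 2831.
4.5⁵ = 1845.28125 falls short of 2831 but 4.5⁶ = 8303.765625 reaches it, so n = 6.

6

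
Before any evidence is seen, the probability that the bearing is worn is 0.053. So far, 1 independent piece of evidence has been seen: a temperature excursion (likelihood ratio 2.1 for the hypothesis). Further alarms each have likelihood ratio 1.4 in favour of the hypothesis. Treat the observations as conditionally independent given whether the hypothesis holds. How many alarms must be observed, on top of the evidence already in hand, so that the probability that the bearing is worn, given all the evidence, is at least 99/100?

Prior odds = 0.053/0.947 = 53/947.
Bayes factor of the evidence already in hand = 2.1.
Odds after that evidence = (53/947) × 2.1 = 1113/9470.
Target odds = 0.99/0.01 = 99.
Need 1.4ⁿ ≥ 99 ÷ (1113/9470) = 312510/371.
1.4²⁰ ≈836.683 falls short of 312510/371 but 1.4²¹ ≈1171.36 reaches it, so n = 21.

21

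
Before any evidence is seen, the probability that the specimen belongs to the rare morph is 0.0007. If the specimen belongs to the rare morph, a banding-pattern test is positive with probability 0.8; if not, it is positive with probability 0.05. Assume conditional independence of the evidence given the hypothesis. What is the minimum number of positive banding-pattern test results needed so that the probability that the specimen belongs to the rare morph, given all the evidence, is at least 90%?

Prior odds = 0.0007/0.9993 = 7/9993.
Likelihood ratio of a positive = 0.8/0.05 = 16.
Target odds: 0.9 ÷ 0.1 = 9.
Need (7/9993) × 16ⁿ ≥ 9, i.e. 16ⁿ ≥ 89937/7.
16³ = 4096 falls short of 89937/7 but 16⁴ = 65536 reaches it, so n = 4.

4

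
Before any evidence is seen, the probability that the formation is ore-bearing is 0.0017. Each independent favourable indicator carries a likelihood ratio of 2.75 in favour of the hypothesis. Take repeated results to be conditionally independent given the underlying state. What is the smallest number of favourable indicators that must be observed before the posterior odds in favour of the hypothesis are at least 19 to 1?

10

Prior odds: 0.0017 ÷ 0.9983 = 17/9983.
Likelihood ratio per favourable indicator = 2.75.
Target odds = 19.
Require 2.75ⁿ ≥ 19 ÷ (17/9983) = 189677/17.
2.75⁹ ≈8994.86 falls short of 189677/17 but 2.75¹⁰ ≈24735.9 reaches it, so n = 10.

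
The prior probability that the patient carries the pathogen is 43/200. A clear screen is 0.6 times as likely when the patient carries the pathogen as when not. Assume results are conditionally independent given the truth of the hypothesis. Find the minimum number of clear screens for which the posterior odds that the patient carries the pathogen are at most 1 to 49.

Prior odds: 0.215 ÷ 0.785 = 43/157.
Likelihood ratio per clear screen = 0.6.
Target odds = 1/49.
Require 0.6ⁿ ≤ 1/49 ÷ (43/157) = 157/2107.
0.6⁵ = 0.07776 is still above 157/2107 but 0.6⁶ = 729/15625 is at or below it, so n = 6.

6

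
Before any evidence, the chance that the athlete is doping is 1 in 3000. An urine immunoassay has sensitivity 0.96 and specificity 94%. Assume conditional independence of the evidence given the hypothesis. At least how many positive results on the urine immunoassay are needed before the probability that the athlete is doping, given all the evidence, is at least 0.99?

5

Prior odds: (1/3000) ÷ (2999/3000) = 1/2999.
False-positive rate = 1 − 0.94 = 0.06; likelihood ratio of a positive = 0.96/0.06 = 16.
Target odds: 0.99 ÷ 0.01 = 99.
Need (1/2999) × 16ⁿ ≥ 99, i.e. 16ⁿ ≥ 296901.
16⁴ = 65536 falls short of 296901 but 16⁵ = 1048576 reaches it, so n = 5.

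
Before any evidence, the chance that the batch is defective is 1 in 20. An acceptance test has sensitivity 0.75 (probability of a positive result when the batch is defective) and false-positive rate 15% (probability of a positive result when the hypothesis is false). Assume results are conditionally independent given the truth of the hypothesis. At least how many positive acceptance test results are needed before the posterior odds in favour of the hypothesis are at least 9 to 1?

4

Prior odds: 0.05 ÷ 0.95 = 1/19.
Likelihood ratio of a positive result = 0.75/0.15 = 5.
Target odds = 9.
Need (1/19) × 5ⁿ ≥ 9, i.e. 5ⁿ ≥ 171.
5³ = 125 falls short of 171 but 5⁴ = 625 reaches it, so n = 4.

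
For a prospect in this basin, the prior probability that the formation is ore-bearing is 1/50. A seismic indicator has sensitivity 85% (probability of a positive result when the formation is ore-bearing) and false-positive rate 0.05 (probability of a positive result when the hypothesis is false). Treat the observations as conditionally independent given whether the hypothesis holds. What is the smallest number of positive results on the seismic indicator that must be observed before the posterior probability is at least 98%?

3

Prior odds: 0.02 ÷ 0.98 = 1/49.
Likelihood ratio of a positive result = 0.85/0.05 = 17.
Target posterior odds = 0.98/0.02 = 49.
Require 17ⁿ ≥ 49 ÷ (1/49) = 2401.
17² = 289 falls short of 2401 but 17³ = 4913 reaches it, so n = 3.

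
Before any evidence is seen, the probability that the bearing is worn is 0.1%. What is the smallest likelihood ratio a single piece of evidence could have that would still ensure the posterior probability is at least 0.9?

Prior odds = 0.001/0.999 = 1/999.
Target odds = 0.9/0.1 = 9.
Required Bayes factor = 9 ÷ (1/999) = 8991.

8991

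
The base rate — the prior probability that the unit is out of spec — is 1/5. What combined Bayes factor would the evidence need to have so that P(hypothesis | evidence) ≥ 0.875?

Prior odds = 0.2/0.8 = 0.25.
Target odds = 0.875/0.125 = 7.
Required Bayes factor = 7 ÷ 0.25 = 28.

28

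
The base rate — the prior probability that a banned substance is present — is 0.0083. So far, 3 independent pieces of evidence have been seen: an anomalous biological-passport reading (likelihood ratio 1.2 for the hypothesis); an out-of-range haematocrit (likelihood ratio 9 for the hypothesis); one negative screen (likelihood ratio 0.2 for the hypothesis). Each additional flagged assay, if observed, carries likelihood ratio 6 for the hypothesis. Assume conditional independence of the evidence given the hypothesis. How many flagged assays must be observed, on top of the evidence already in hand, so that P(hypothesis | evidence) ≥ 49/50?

5

Prior odds = 0.0083/0.9917 = 83/9917.
Combined Bayes factor of the evidence already in hand = 1.2 × 9 × 0.2 = 2.16.
Odds after that evidence = (83/9917) × 2.16 = 4482/247925.
Target odds = 0.98/0.02 = 49.
Need 6ⁿ ≥ 49 ÷ (4482/247925) = 12148325/4482.
6⁴ = 1296 falls short of 12148325/4482 but 6⁵ = 7776 reaches it, so n = 5.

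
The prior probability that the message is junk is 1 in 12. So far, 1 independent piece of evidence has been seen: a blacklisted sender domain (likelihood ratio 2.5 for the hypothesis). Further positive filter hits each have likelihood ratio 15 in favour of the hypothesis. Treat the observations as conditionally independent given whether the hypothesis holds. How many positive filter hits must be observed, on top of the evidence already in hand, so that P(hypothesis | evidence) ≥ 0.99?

3

Prior odds = (1/12)/(11/12) = 1/11.
Bayes factor of the evidence already in hand = 2.5.
Odds after that evidence = (1/11) × 2.5 = 5/22.
Target odds = 0.99/0.01 = 99.
Need 15ⁿ ≥ 99 ÷ (5/22) = 435.6.
15² = 225 falls short of 435.6 but 15³ = 3375 reaches it, so n = 3.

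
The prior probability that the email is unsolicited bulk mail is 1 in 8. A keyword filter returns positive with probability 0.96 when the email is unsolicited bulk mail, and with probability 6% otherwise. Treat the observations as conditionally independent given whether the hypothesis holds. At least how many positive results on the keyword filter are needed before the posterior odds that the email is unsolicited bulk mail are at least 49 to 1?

Prior odds = 0.125/0.875 = 1/7.
Likelihood ratio of a positive result = 0.96/0.06 = 16.
Target odds = 49.
Require 16ⁿ ≥ 49 ÷ (1/7) = 343.
16² = 256 falls short of 343 but 16³ = 4096 reaches it, so n = 3.

3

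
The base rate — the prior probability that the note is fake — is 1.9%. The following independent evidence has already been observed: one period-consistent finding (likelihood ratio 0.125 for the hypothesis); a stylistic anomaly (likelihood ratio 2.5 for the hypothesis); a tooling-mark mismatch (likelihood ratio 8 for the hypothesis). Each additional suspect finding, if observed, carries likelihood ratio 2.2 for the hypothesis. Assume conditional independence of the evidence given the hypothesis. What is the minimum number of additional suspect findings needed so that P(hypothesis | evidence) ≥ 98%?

Prior odds = 0.019/0.981 = 19/981.
Combined Bayes factor of the evidence already in hand = 0.125 × 2.5 × 8 = 2.5.
Odds after that evidence = (19/981) × 2.5 = 95/1962.
Target odds = 0.98/0.02 = 49.
Need 2.2ⁿ ≥ 49 ÷ (95/1962) = 96138/95.
2.2⁸ = 214358881/390625 falls short of 96138/95 but 2.2⁹ ≈1207.27 reaches it, so n = 9.

9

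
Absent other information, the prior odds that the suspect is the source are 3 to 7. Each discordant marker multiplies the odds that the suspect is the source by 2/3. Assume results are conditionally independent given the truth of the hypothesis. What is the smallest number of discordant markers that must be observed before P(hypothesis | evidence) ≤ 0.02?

Prior odds = 3/7.
Likelihood ratio per discordant marker = 2/3.
Target odds: 0.02 ÷ 0.98 = 1/49.
Need (3/7) × (2/3)ⁿ ≤ 1/49, i.e. (2/3)ⁿ ≤ 1/21.
(2/3)⁷ = 128/2187 is still above 1/21 but (2/3)⁸ = 256/6561 is at or below it, so n = 8.

8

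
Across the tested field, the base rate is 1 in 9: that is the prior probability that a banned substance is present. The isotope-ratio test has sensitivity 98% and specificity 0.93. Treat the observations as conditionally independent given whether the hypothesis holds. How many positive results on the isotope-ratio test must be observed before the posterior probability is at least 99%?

Prior odds: (1/9) ÷ (8/9) = 0.125.
False-positive rate = 1 − 0.93 = 0.07; likelihood ratio of a positive = 0.98/0.07 = 14.
Target odds: 0.99 ÷ 0.01 = 99.
Need 0.125 × 14ⁿ ≥ 99, i.e. 14ⁿ ≥ 792.
14² = 196 falls short of 792 but 14³ = 2744 reaches it, so n = 3.

3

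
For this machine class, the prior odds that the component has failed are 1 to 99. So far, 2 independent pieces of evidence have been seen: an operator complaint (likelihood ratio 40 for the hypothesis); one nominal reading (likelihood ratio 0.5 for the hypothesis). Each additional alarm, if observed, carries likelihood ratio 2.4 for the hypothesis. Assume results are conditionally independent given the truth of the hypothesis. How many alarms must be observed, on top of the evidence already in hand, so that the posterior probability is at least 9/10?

5

Prior odds = 1/99.
Combined Bayes factor of the evidence already in hand = 40 × 0.5 = 20.
Odds after that evidence = (1/99) × 20 = 20/99.
Target odds = 0.9/0.1 = 9.
Need 2.4ⁿ ≥ 9 ÷ (20/99) = 44.55.
2.4⁴ = 33.1776 falls short of 44.55 but 2.4⁵ = 79.62624 reaches it, so n = 5.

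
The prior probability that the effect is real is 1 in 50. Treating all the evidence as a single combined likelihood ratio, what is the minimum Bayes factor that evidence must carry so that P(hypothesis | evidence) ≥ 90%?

Prior odds = 0.02/0.98 = 1/49.
Target odds = 0.9/0.1 = 9.
Required Bayes factor = 9 ÷ (1/49) = 441.

441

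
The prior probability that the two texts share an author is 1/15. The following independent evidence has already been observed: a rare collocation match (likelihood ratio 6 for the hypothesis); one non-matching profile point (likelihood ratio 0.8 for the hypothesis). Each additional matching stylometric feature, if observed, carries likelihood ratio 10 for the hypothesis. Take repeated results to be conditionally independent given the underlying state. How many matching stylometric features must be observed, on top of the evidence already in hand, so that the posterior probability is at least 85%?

Prior odds = (1/15)/(14/15) = 1/14.
Combined Bayes factor of the evidence already in hand = 6 × 0.8 = 4.8.
Odds after that evidence = (1/14) × 4.8 = 12/35.
Target odds = 0.85/0.15 = 17/3.
Need 10ⁿ ≥ 17/3 ÷ (12/35) = 595/36.
10¹ = 10 falls short of 595/36 but 10² = 100 reaches it, so n = 2.

2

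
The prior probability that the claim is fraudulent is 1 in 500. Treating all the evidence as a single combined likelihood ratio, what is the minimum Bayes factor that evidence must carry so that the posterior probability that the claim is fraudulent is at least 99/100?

49401

Prior odds = 0.002/0.998 = 1/499.
Target odds = 0.99/0.01 = 99.
Required Bayes factor = 99 ÷ (1/499) = 49401.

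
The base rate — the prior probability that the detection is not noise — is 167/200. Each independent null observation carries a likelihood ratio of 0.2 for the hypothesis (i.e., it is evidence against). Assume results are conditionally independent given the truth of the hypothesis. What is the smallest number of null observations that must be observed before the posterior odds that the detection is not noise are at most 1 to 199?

Prior odds: 0.835 ÷ 0.165 = 167/33.
Likelihood ratio per null observation = 0.2.
Target odds = 1/199.
Require 0.2ⁿ ≤ 1/199 ÷ (167/33) = 33/33233.
0.2⁴ = 0.0016 is still above 33/33233 but 0.2⁵ = 0.00032 is at or below it, so n = 5.

5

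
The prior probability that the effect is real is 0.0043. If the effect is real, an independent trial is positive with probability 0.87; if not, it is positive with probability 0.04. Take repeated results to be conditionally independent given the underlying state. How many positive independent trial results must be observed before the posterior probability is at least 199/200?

4

Prior odds: 0.0043 ÷ 0.9957 = 43/9957.
Likelihood ratio of a positive = 0.87/0.04 = 21.75.
Target odds: 0.995 ÷ 0.005 = 199.
Need (43/9957) × 21.75ⁿ ≥ 199, i.e. 21.75ⁿ ≥ 1981443/43.
21.75³ = 658503/64 falls short of 1981443/43 but 21.75⁴ = 57289761/256 reaches it, so n = 4.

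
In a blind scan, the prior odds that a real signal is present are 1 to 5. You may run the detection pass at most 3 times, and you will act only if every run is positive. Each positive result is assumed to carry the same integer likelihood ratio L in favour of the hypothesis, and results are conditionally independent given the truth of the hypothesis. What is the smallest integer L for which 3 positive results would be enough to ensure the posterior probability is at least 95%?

5

Prior odds = 0.2.
Target odds = 0.95/0.05 = 19.
Need L³ ≥ 19 ÷ 0.2 = 95.
4³ = 64 < 95 ≤ 125 = 5³, so L = 5.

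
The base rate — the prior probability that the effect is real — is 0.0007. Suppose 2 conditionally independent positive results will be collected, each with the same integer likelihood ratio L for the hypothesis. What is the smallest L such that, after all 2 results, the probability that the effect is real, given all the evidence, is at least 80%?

Prior odds = 0.0007/0.9993 = 7/9993.
Target odds = 0.8/0.2 = 4.
Need L² ≥ 4 ÷ (7/9993) = 39972/7.
75² = 5625 < 39972/7 ≤ 5776 = 76², so L = 76.

76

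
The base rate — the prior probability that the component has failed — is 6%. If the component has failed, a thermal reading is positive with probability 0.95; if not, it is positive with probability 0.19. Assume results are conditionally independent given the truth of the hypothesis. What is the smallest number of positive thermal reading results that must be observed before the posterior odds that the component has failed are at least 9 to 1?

4

Prior odds = 0.06/0.94 = 3/47.
Likelihood ratio of a positive = 0.95/0.19 = 5.
Target odds = 9.
Require 5ⁿ ≥ 9 ÷ (3/47) = 141.
5³ = 125 falls short of 141 but 5⁴ = 625 reaches it, so n = 4.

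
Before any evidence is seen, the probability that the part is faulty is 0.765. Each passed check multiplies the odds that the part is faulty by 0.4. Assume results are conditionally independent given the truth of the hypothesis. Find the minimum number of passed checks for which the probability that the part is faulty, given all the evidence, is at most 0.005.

8

Prior odds: 0.765 ÷ 0.235 = 153/47.
Likelihood ratio per passed check = 0.4.
Target odds: 0.005 ÷ 0.995 = 1/199.
Need (153/47) × 0.4ⁿ ≤ 1/199, i.e. 0.4ⁿ ≤ 47/30447.
0.4⁷ = 128/78125 is still above 47/30447 but 0.4⁸ = 256/390625 is at or below it, so n = 8.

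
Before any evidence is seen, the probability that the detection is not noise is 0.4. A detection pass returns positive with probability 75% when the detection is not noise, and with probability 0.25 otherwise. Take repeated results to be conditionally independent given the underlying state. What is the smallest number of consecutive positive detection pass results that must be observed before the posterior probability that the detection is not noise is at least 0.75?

2

Prior odds: 0.4 ÷ 0.6 = 2/3.
Likelihood ratio of a positive result = 0.75/0.25 = 3.
Target odds: 0.75 ÷ 0.25 = 3.
Need (2/3) × 3ⁿ ≥ 3, i.e. 3ⁿ ≥ 4.5.
3¹ = 3 falls short of 4.5 but 3² = 9 reaches it, so n = 2.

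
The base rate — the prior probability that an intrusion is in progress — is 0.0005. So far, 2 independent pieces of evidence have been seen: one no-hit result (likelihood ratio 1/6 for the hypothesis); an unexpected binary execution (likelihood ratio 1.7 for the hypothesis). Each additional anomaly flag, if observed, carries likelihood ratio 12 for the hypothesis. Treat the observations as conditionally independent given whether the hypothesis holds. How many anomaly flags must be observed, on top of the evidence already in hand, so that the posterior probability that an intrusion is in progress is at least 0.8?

5

Prior odds = 0.0005/0.9995 = 1/1999.
Combined Bayes factor of the evidence already in hand = (1/6) × 1.7 = 17/60.
Odds after that evidence = (1/1999) × 17/60 = 17/119940.
Target odds = 0.8/0.2 = 4.
Need 12ⁿ ≥ 4 ÷ (17/119940) = 479760/17.
12⁴ = 20736 falls short of 479760/17 but 12⁵ = 248832 reaches it, so n = 5.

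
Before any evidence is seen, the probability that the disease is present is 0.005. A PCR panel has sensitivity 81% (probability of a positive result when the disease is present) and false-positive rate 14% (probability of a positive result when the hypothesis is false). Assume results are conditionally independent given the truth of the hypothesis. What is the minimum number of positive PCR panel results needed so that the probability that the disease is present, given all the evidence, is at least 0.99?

Prior odds: 0.005 ÷ 0.995 = 1/199.
Likelihood ratio of a positive result = 0.81/0.14 = 81/14.
Target odds: 0.99 ÷ 0.01 = 99.
Require (81/14)ⁿ ≥ 99 ÷ (1/199) = 19701.
(81/14)⁵ ≈6483.13 falls short of 19701 but (81/14)⁶ ≈37509.6 reaches it, so n = 6.

6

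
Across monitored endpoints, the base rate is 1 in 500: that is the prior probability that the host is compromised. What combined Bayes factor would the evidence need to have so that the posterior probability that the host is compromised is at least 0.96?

Prior odds = 0.002/0.998 = 1/499.
Target odds = 0.96/0.04 = 24.
Required Bayes factor = 24 ÷ (1/499) = 11976.

11976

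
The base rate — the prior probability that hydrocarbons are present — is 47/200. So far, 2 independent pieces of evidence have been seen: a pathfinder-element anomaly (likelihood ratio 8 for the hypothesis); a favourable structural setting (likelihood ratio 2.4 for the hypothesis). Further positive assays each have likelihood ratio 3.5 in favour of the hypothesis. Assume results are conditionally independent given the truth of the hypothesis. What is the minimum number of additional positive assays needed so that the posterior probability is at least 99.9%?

5

Prior odds = 0.235/0.765 = 47/153.
Combined Bayes factor of the evidence already in hand = 8 × 2.4 = 19.2.
Odds after that evidence = (47/153) × 19.2 = 1504/255.
Target odds = 0.999/0.001 = 999.
Need 3.5ⁿ ≥ 999 ÷ (1504/255) = 254745/1504.
3.5⁴ = 150.0625 falls short of 254745/1504 but 3.5⁵ = 525.21875 reaches it, so n = 5.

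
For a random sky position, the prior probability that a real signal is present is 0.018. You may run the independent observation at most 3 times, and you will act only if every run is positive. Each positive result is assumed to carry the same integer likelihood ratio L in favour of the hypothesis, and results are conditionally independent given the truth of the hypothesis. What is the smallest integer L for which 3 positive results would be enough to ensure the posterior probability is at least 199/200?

Prior odds = 0.018/0.982 = 9/491.
Target odds = 0.995/0.005 = 199.
Need L³ ≥ 199 ÷ (9/491) = 97709/9.
22³ = 10648 < 97709/9 ≤ 12167 = 23³, so L = 23.

23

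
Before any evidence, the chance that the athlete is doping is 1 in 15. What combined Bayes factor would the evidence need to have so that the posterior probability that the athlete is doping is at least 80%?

56

Prior odds = (1/15)/(14/15) = 1/14.
Target odds = 0.8/0.2 = 4.
Required Bayes factor = 4 ÷ (1/14) = 56.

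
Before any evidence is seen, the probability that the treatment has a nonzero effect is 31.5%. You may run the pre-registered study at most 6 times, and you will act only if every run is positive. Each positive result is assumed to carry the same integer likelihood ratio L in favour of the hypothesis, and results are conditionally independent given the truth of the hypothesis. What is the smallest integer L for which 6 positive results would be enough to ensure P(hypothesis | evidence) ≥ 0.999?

4

Prior odds = 0.315/0.685 = 63/137.
Target odds = 0.999/0.001 = 999.
Need L⁶ ≥ 999 ÷ (63/137) = 15207/7.
3⁶ = 729 < 15207/7 ≤ 4096 = 4⁶, so L = 4.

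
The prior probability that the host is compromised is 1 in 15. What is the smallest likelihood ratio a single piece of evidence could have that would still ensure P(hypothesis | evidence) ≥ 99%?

Prior odds = (1/15)/(14/15) = 1/14.
Target odds = 0.99/0.01 = 99.
Required Bayes factor = 99 ÷ (1/14) = 1386.

1386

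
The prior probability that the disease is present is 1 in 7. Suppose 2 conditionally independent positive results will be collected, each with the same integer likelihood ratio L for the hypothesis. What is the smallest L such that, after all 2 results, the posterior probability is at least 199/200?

Prior odds = (1/7)/(6/7) = 1/6.
Target odds = 0.995/0.005 = 199.
Need L² ≥ 199 ÷ (1/6) = 1194.
34² = 1156 < 1194 ≤ 1225 = 35², so L = 35.

35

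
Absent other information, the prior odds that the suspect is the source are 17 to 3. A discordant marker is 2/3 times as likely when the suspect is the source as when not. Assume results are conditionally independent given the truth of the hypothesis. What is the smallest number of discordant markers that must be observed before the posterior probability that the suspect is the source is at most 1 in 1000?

22

Prior odds = 17/3.
Likelihood ratio per discordant marker = 2/3.
Target odds: 0.001 ÷ 0.999 = 1/999.
Need (17/3) × (2/3)ⁿ ≤ 1/999, i.e. (2/3)ⁿ ≤ 1/5661.
(2/3)²¹ ≈0.000200486 is still above 1/5661 but (2/3)²² ≈0.000133657 is at or below it, so n = 22.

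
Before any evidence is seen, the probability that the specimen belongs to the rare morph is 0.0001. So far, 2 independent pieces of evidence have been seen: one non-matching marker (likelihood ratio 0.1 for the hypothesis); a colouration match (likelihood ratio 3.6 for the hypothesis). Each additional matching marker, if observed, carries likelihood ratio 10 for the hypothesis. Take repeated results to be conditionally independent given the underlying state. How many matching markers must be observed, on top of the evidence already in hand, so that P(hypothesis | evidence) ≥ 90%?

6

Prior odds = 0.0001/0.9999 = 1/9999.
Combined Bayes factor of the evidence already in hand = 0.1 × 3.6 = 0.36.
Odds after that evidence = (1/9999) × 0.36 = 1/27775.
Target odds = 0.9/0.1 = 9.
Need 10ⁿ ≥ 9 ÷ (1/27775) = 249975.
10⁵ = 100000 falls short of 249975 but 10⁶ = 1000000 reaches it, so n = 6.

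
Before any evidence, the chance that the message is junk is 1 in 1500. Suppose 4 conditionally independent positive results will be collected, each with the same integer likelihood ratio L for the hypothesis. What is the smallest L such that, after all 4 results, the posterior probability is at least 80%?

9

Prior odds = (1/1500)/(1499/1500) = 1/1499.
Target odds = 0.8/0.2 = 4.
Need L⁴ ≥ 4 ÷ (1/1499) = 5996.
8⁴ = 4096 < 5996 ≤ 6561 = 9⁴, so L = 9.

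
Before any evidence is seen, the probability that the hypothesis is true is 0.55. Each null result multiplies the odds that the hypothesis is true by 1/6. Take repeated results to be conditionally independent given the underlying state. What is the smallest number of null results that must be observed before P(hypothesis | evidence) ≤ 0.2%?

Prior odds: 0.55 ÷ 0.45 = 11/9.
Likelihood ratio per null result = 1/6.
Target odds: 0.002 ÷ 0.998 = 1/499.
Require (1/6)ⁿ ≤ 1/499 ÷ (11/9) = 9/5489.
(1/6)³ = 1/216 is still above 9/5489 but (1/6)⁴ = 1/1296 is at or below it, so n = 4.

4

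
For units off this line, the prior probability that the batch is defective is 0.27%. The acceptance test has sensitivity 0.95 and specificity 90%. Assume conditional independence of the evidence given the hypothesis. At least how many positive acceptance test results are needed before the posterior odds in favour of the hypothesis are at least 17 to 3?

4

Prior odds = 0.0027/0.9973 = 27/9973.
False-positive rate = 1 − 0.9 = 0.1; likelihood ratio of a positive = 0.95/0.1 = 9.5.
Target odds = 17/3.
Require 9.5ⁿ ≥ 17/3 ÷ (27/9973) = 169541/81.
9.5³ = 857.375 falls short of 169541/81 but 9.5⁴ = 8145.0625 reaches it, so n = 4.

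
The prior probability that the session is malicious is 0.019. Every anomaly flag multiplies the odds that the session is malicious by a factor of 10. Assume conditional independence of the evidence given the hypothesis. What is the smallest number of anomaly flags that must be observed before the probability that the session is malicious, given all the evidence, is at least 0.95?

Prior odds = 0.019/0.981 = 19/981.
Likelihood ratio per anomaly flag = 10.
Target posterior odds = 0.95/0.05 = 19.
Require 10ⁿ ≥ 19 ÷ (19/981) = 981.
10² = 100 falls short of 981 but 10³ = 1000 reaches it, so n = 3.

3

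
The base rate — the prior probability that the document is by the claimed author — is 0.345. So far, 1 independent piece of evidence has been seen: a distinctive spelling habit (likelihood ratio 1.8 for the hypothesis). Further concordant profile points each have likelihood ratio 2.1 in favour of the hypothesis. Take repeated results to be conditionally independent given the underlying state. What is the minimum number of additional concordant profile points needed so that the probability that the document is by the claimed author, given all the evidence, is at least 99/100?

Prior odds = 0.345/0.655 = 69/131.
Bayes factor of the evidence already in hand = 1.8.
Odds after that evidence = (69/131) × 1.8 = 621/655.
Target odds = 0.99/0.01 = 99.
Need 2.1ⁿ ≥ 99 ÷ (621/655) = 7205/69.
2.1⁶ = 85766121/1000000 falls short of 7205/69 but 2.1⁷ ≈180.109 reaches it, so n = 7.

7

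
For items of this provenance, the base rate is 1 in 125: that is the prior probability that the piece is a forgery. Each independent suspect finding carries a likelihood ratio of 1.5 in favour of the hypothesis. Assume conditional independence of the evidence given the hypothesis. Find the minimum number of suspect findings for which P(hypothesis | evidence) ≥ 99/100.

24

Prior odds = 0.008/0.992 = 1/124.
Likelihood ratio per suspect finding = 1.5.
Target posterior odds = 0.99/0.01 = 99.
Require 1.5ⁿ ≥ 99 ÷ (1/124) = 12276.
1.5²³ ≈11222.7 falls short of 12276 but 1.5²⁴ ≈16834.1 reaches it, so n = 24.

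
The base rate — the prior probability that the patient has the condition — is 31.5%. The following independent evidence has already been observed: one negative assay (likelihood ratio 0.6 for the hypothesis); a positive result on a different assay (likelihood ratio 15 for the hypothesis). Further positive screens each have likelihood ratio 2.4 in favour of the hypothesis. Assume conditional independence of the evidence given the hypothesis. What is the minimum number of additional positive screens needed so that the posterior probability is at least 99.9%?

7

Prior odds = 0.315/0.685 = 63/137.
Combined Bayes factor of the evidence already in hand = 0.6 × 15 = 9.
Odds after that evidence = (63/137) × 9 = 567/137.
Target odds = 0.999/0.001 = 999.
Need 2.4ⁿ ≥ 999 ÷ (567/137) = 5069/21.
2.4⁶ = 2985984/15625 falls short of 5069/21 but 2.4⁷ = 35831808/78125 reaches it, so n = 7.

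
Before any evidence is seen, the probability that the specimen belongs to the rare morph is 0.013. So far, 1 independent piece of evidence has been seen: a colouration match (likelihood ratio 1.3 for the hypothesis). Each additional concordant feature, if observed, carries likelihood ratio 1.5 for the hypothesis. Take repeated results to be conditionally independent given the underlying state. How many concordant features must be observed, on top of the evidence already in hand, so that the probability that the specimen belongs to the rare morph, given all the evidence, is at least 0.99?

Prior odds = 0.013/0.987 = 13/987.
Bayes factor of the evidence already in hand = 1.3.
Odds after that evidence = (13/987) × 1.3 = 169/9870.
Target odds = 0.99/0.01 = 99.
Need 1.5ⁿ ≥ 99 ÷ (169/9870) = 977130/169.
1.5²¹ ≈4987.89 falls short of 977130/169 but 1.5²² ≈7481.83 reaches it, so n = 22.

22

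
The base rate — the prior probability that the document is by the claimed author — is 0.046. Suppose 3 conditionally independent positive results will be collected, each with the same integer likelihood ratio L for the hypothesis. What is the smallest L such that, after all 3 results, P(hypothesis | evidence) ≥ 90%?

6

Prior odds = 0.046/0.954 = 23/477.
Target odds = 0.9/0.1 = 9.
Need L³ ≥ 9 ÷ (23/477) = 4293/23.
5³ = 125 < 4293/23 ≤ 216 = 6³, so L = 6.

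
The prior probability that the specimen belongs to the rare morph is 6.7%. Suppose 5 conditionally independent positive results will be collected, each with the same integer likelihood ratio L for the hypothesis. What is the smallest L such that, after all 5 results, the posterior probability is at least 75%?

Prior odds = 0.067/0.933 = 67/933.
Target odds = 0.75/0.25 = 3.
Need L⁵ ≥ 3 ÷ (67/933) = 2799/67.
2⁵ = 32 < 2799/67 ≤ 243 = 3⁵, so L = 3.

3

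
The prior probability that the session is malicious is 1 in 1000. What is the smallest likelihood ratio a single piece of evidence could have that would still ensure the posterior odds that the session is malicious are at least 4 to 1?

3996

Prior odds = 0.001/0.999 = 1/999.
Target odds = 4.
Required Bayes factor = 4 ÷ (1/999) = 3996.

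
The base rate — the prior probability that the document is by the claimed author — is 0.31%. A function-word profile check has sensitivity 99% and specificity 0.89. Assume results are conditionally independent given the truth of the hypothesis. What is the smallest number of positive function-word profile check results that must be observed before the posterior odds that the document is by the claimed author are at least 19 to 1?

Prior odds: 0.0031 ÷ 0.9969 = 31/9969.
False-positive rate = 1 − 0.89 = 0.11; likelihood ratio of a positive = 0.99/0.11 = 9.
Target odds = 19.
Require 9ⁿ ≥ 19 ÷ (31/9969) = 189411/31.
9³ = 729 falls short of 189411/31 but 9⁴ = 6561 reaches it, so n = 4.

4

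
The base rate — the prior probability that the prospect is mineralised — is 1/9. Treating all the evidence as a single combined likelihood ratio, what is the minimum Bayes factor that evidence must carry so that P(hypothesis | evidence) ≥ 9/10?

Prior odds = (1/9)/(8/9) = 0.125.
Target odds = 0.9/0.1 = 9.
Required Bayes factor = 9 ÷ 0.125 = 72.

72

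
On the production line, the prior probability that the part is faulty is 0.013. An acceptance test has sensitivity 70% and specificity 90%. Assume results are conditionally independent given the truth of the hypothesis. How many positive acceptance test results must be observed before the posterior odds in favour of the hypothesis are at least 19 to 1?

Prior odds = 0.013/0.987 = 13/987.
False-positive rate = 1 − 0.9 = 0.1; likelihood ratio of a positive = 0.7/0.1 = 7.
Target odds = 19.
Require 7ⁿ ≥ 19 ÷ (13/987) = 18753/13.
7³ = 343 falls short of 18753/13 but 7⁴ = 2401 reaches it, so n = 4.

4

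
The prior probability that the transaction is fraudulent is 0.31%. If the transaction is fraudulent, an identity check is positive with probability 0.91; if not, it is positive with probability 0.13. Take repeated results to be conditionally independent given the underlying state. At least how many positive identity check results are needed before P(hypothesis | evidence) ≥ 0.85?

4

Prior odds = 0.0031/0.9969 = 31/9969.
Likelihood ratio of a positive = 0.91/0.13 = 7.
Target odds: 0.85 ÷ 0.15 = 17/3.
Need (31/9969) × 7ⁿ ≥ 17/3, i.e. 7ⁿ ≥ 56491/31.
7³ = 343 falls short of 56491/31 but 7⁴ = 2401 reaches it, so n = 4.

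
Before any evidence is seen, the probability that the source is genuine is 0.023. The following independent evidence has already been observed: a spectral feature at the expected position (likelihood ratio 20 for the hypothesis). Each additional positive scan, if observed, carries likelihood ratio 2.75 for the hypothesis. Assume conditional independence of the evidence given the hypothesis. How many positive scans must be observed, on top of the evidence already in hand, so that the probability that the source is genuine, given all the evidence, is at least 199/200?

Prior odds = 0.023/0.977 = 23/977.
Bayes factor of the evidence already in hand = 20.
Odds after that evidence = (23/977) × 20 = 460/977.
Target odds = 0.995/0.005 = 199.
Need 2.75ⁿ ≥ 199 ÷ (460/977) = 194423/460.
2.75⁵ = 161051/1024 falls short of 194423/460 but 2.75⁶ = 1771561/4096 reaches it, so n = 6.

6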